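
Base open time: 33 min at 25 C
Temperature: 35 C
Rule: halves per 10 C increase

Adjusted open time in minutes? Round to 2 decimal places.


Acceleration = 2^((35-25)/10) = 2.0000
Open time = 33 / 2.0000 = 16.50 min

16.50


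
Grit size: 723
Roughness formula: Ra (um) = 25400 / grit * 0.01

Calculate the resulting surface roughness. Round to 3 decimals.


Ra = 25400 / 723 * 0.01
= 0.351 um

0.351


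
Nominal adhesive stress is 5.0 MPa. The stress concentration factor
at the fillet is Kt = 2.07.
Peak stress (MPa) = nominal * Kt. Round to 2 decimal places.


Peak = 5.0 * 2.07 = 10.35 MPa

10.35


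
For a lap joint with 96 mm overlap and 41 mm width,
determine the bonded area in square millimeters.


Area = 96 * 41 = 3936 mm^2

3936


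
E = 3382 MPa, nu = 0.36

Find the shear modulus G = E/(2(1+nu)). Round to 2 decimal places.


G = 3382 / (2 * 1.36)
= 1243.38 MPa

1243.38


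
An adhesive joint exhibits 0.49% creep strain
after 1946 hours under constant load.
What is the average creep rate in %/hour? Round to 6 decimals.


Creep rate = strain / time
= 0.49 / 1946
= 0.000252 %/h

0.000252


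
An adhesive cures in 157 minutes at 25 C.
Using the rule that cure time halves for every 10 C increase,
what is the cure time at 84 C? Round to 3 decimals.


Factor = 2^((84 - 25) / 10) = 59.7141
Cure time = 157 / 59.7141
= 2.629 minutes

2.629


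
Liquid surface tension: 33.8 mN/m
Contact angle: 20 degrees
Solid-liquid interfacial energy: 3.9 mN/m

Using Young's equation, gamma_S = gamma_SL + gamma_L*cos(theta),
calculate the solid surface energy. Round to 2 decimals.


gamma_S = 3.9 + 33.8 * cos(20)
= 35.66 mN/m

35.66


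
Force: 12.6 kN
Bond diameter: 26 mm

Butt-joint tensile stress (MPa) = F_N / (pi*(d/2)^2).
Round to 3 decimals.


F_N = 12.6 * 1000 = 12600.0 N
A = pi*(13.0)^2 = 530.9292 mm^2
stress = 12600.0 / 530.9292 = 23.732 MPa

23.732


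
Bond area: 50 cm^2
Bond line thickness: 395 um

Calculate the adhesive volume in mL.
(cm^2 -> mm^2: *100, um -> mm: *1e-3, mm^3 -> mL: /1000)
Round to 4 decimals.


V = 50*100 * 395*1e-3 / 1000
= 1.9750 mL

1.9750


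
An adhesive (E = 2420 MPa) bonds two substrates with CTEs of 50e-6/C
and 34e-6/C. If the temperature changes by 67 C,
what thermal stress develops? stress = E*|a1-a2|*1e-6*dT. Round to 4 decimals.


Stress = 2420 * |50 - 34| * 1e-6 * 67
= 2.5942 MPa

2.5942


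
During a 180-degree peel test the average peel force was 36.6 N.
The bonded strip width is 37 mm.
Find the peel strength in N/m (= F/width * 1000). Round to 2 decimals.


Peel strength = F/width * 1000
= 36.6 / 37 * 1000
= 989.19 N/m

989.19


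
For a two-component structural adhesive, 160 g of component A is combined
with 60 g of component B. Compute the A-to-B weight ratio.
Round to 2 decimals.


Weight ratio A:B = 160 / 60
= 2.67

2.67


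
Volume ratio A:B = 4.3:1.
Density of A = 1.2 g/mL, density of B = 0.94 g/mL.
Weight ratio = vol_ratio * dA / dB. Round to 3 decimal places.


Wt ratio = 4.3 * 1.2 / 0.94
= 5.489

5.489


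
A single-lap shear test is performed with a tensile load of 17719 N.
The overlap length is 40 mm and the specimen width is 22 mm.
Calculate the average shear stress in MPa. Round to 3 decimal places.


Shear stress = F / (overlap * width)
= 17719 / (40 * 22)
= 17719 / 880
= 20.135 MPa

20.135


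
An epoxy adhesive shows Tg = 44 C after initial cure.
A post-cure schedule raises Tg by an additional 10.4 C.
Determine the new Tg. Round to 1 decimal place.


New Tg = 44 + 10.4
= 54.4 C

54.4


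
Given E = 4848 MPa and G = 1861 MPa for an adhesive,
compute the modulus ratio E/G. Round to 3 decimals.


E/G ratio = 4848 / 1861 = 2.605

2.605


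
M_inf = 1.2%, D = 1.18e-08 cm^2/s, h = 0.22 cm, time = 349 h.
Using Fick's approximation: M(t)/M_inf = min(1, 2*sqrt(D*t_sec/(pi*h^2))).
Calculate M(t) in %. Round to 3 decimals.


t = 1256400 s
ratio = min(1, 2*sqrt(1.18e-08*1256400/(pi*0.0484)))
= 0.624507
M(t) = 1.2 * 0.624507 = 0.749%

0.749


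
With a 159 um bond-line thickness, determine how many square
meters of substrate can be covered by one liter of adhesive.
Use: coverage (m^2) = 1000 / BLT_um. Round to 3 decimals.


Coverage = 1000 / 159 = 6.289 m^2

6.289


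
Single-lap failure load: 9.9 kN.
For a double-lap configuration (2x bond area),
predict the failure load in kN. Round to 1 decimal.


Failure load = 9.9 * 2 = 19.8 kN

19.8


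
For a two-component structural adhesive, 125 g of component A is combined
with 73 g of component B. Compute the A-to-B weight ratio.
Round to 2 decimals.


Weight ratio A:B = 125 / 73
= 1.71

1.71


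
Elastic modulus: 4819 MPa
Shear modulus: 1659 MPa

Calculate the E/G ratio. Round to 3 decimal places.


E / G = 4819 / 1659 = 2.905

2.905


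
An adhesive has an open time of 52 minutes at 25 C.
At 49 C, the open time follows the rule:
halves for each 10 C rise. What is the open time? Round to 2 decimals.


Factor = 2^((49-25)/10) = 5.2780
Open time = 52 / 5.2780 = 9.85 min

9.85


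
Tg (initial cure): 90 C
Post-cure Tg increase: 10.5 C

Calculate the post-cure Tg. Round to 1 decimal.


Post-cure Tg = 90 + 10.5 = 100.5 C

100.5


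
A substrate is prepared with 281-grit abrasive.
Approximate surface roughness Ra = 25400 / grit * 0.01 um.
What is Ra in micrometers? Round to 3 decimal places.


Ra = 25400 / 281 * 0.01 = 0.904 um

0.904


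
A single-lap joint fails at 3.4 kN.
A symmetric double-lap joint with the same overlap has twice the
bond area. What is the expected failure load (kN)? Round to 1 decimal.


Double-lap load = 2 * 3.4 = 6.8 kN

6.8


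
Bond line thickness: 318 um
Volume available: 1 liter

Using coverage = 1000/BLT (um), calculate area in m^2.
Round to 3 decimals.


1 L = 1e6 mm^3, thickness = 318 um = 0.318 mm
Area = 1e6 / 0.318 mm^2 = (1e6 / 0.318) / 1e6 m^2 = 1000 / 318 m^2
= 3.145 m^2

3.145


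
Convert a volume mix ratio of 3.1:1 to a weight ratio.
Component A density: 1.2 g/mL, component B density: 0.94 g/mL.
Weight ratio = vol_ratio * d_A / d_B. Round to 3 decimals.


= 3.1 * 1.2 / 0.94 = 3.957

3.957


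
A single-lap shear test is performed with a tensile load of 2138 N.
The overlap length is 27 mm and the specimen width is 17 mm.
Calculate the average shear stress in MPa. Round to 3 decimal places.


Shear stress = F / (overlap * width)
= 2138 / (27 * 17)
= 2138 / 459
= 4.658 MPa

4.658


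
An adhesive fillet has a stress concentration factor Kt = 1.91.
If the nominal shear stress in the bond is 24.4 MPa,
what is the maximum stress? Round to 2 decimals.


Max stress = 24.4 * 1.91 = 46.60 MPa

46.60


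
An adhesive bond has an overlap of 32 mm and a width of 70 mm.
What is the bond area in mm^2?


Bond area = overlap * width
= 32 * 70
= 2240 mm^2

2240


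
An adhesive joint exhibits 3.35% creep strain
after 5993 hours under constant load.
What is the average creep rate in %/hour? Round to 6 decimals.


Creep rate = strain / time
= 3.35 / 5993
= 0.000559 %/h

0.000559


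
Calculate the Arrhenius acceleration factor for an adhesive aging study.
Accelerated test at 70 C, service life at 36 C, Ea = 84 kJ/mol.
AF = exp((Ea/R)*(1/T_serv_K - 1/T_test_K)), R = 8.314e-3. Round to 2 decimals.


T_test = 343.15 K, T_serv = 309.15 K
Ea/R = 84 / 0.008314 = 10103.44
AF = exp(10103.44 * (1/309.15 - 1/343.15))
= 25.49

25.49


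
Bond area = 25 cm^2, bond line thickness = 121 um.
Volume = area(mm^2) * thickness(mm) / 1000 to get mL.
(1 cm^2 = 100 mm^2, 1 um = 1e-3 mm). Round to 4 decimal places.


area_mm2 = 25 * 100 = 2500
blt_mm = 121 * 1e-3 = 0.121
vol_mm3 = 2500 * 0.121 = 302.5
vol_mL = 302.5 / 1000 = 0.3025 mL

0.3025


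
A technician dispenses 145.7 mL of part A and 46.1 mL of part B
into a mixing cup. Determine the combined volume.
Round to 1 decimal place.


Combined volume = 145.7 + 46.1
= 191.8 mL

191.8


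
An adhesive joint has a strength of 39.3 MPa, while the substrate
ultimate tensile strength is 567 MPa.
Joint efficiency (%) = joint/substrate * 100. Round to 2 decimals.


Efficiency = 39.3 / 567 * 100
= 6.93%

6.93


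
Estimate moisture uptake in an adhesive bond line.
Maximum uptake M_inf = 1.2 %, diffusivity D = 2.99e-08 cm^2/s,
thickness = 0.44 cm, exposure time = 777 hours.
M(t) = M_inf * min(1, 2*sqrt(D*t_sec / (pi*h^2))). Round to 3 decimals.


Convert time: 777 h = 2797200 s
ratio = min(1, 2*sqrt(2.99e-08*2797200/(pi*0.44^2)))
= 0.741651
M(t) = 1.2 * 0.741651 = 0.890%

0.890


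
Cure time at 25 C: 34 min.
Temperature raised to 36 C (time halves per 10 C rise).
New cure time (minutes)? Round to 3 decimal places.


Acceleration factor = 2^(11/10) = 2.1435
New time = 34 / 2.1435 = 15.862 min

15.862


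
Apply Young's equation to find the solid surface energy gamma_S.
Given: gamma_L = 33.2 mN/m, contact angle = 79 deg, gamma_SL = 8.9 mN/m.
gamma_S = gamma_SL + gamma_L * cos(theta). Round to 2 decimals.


theta_rad = 79 * pi/180 = 1.378810
gamma_S = 8.9 + 33.2 * cos(1.378810)
= 15.23 mN/m

15.23


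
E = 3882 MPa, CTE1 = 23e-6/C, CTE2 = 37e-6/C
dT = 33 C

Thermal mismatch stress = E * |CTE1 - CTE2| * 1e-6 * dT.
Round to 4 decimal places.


= 3882 * 14e-6 * 33
= 1.7935 MPa

1.7935


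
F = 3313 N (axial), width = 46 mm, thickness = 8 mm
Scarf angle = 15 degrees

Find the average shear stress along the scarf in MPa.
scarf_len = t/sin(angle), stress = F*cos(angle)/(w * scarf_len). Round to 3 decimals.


scarf_len = 8/sin(15 deg) = 30.9096
cos(15 deg) = 0.965926
stress = 3313*0.965926/(46*30.9096) = 2.251 MPa

2.251


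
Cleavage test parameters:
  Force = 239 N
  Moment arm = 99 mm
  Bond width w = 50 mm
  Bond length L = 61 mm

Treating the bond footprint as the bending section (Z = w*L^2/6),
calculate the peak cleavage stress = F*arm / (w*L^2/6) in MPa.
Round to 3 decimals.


M = 239 * 99 = 23661 N*mm
Z = 50 * 61^2 / 6 = 186050 / 6 mm^3
sigma = M / Z = 6 * 23661 / 186050 = 141966 / 186050
= 0.763 MPa

0.763


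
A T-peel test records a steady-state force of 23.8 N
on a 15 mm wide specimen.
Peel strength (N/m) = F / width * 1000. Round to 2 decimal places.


Peel strength = 23.8 / 15 * 1000
= 1586.67 N/m

1586.67


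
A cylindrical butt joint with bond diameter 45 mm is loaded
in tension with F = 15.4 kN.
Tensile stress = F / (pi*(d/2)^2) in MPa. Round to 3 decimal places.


Area = pi * (45/2)^2 = 1590.4313 mm^2
Stress = 15.4*1000 / 1590.4313
= 9.683 MPa

9.683


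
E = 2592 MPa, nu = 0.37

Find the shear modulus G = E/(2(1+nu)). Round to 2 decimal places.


G = 2592 / (2 * 1.37)
= 945.99 MPa

945.99


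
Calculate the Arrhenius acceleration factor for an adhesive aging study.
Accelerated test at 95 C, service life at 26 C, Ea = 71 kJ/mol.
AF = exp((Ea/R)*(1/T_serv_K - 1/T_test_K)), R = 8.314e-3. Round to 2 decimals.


T_test = 368.15 K, T_serv = 299.15 K
Ea/R = 71 / 0.008314 = 8539.81
AF = exp(8539.81 * (1/299.15 - 1/368.15))
= 210.69

210.69


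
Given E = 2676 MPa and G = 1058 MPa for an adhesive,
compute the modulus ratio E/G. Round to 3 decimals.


E/G ratio = 2676 / 1058 = 2.529

2.529


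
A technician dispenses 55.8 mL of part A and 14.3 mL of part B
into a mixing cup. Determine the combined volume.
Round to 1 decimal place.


Combined volume = 55.8 + 14.3
= 70.1 mL

70.1


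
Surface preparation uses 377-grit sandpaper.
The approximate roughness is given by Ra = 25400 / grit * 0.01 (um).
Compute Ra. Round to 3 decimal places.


Ra = 25400 / 377 * 0.01
= 254 / 377
= 0.674 um

0.674


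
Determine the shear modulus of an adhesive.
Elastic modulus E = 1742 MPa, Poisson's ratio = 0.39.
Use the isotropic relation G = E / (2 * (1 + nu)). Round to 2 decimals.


G = 1742 / (2*(1+0.39)) = 1742 / 2.78
= 626.62 MPa

626.62


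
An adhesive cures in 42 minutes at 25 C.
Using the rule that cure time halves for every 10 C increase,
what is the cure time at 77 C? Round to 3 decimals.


Factor = 2^((77 - 25) / 10) = 36.7583
Cure time = 42 / 36.7583
= 1.143 minutes

1.143


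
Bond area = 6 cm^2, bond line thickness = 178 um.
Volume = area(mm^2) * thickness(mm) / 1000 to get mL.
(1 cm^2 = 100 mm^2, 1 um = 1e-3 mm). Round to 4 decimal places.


area_mm2 = 6 * 100 = 600
blt_mm = 178 * 1e-3 = 0.178
vol_mm3 = 600 * 0.178 = 106.8
vol_mL = 106.8 / 1000 = 0.1068 mL

0.1068


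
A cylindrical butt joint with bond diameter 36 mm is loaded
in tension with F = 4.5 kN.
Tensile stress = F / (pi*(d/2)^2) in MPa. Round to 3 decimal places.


Area = pi * (36/2)^2 = 1017.8760 mm^2
Stress = 4.5*1000 / 1017.8760
= 4.421 MPa

4.421


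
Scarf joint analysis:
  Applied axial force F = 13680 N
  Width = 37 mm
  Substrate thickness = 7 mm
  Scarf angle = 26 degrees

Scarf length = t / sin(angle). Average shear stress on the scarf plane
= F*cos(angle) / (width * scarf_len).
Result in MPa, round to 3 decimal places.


Scarf length = 7 / sin(26 deg) = 15.9682 mm
cos(26 deg) = 0.898794
Shear = 13680 * 0.898794 / (37 * 15.9682)
= 20.811 MPa

20.811


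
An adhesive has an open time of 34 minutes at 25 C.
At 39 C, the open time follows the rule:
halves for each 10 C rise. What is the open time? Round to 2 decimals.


Factor = 2^((39-25)/10) = 2.6390
Open time = 34 / 2.6390 = 12.88 min

12.88


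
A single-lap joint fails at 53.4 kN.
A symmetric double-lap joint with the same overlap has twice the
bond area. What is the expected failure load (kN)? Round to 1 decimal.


Double-lap load = 2 * 53.4 = 106.8 kN

106.8


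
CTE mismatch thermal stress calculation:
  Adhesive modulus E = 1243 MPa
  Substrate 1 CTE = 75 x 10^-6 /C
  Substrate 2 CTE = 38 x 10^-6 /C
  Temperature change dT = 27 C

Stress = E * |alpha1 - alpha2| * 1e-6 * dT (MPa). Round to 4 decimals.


delta_alpha = |75 - 38| = 37 x 10^-6/C
Stress = 1243 * 37e-6 * 27
= 1.2418 MPa

1.2418


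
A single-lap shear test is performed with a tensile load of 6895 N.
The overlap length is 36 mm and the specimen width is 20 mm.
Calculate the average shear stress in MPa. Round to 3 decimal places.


Shear stress = F / (overlap * width)
= 6895 / (36 * 20)
= 6895 / 720
= 9.576 MPa

9.576


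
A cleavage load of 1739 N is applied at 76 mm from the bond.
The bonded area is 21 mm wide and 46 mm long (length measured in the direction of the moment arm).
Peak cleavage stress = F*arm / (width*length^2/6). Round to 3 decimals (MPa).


Moment = 1739 * 76 = 132164 N*mm
Section modulus = 21 * 2116 / 6 = 44436 / 6 mm^3
Stress = 132164 / (44436 / 6) = 792984 / 44436
= 17.846 MPa

17.846


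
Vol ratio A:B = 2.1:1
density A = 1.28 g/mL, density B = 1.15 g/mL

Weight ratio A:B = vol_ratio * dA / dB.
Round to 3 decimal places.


Weight ratio = 2.1 * 1.28 / 1.15
= 2.337

2.337


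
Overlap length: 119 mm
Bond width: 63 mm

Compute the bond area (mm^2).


Bond area = 119 * 63 = 7497 mm^2

7497


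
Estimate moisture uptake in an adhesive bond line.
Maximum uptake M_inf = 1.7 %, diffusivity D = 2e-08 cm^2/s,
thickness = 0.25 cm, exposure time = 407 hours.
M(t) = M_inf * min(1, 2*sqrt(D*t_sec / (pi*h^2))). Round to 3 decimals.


Convert time: 407 h = 1465200 s
ratio = min(1, 2*sqrt(2e-08*1465200/(pi*0.25^2)))
= 0.772642
M(t) = 1.7 * 0.772642 = 1.313%

1.313


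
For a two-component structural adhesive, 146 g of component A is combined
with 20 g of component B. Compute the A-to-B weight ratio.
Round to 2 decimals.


Weight ratio A:B = 146 / 20
= 7.30

7.30


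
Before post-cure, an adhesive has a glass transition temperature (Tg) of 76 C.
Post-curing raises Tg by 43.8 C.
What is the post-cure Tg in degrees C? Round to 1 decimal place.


Tg_post = Tg_base + delta_Tg
= 76 + 43.8
= 119.8 C

119.8


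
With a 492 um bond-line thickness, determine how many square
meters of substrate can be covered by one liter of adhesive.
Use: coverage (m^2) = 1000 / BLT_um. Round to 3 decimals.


Coverage = 1000 / 492 = 2.033 m^2

2.033


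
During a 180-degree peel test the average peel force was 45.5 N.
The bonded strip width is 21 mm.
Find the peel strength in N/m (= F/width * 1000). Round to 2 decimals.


Peel strength = F/width * 1000
= 45.5 / 21 * 1000
= 2166.67 N/m

2166.67


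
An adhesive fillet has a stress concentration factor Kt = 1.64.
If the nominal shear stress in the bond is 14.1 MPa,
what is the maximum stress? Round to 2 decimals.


Max stress = 14.1 * 1.64 = 23.12 MPa

23.12


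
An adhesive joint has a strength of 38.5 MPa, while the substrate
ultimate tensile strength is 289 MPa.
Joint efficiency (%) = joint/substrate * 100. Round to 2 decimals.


Efficiency = 38.5 / 289 * 100
= 13.32%

13.32


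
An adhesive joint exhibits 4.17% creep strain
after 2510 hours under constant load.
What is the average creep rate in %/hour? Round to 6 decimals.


Creep rate = strain / time
= 4.17 / 2510
= 0.001661 %/h

0.001661


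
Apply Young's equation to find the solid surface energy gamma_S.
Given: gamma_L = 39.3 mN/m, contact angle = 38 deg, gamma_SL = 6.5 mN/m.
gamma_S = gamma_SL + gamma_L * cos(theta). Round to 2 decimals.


theta_rad = 38 * pi/180 = 0.663225
gamma_S = 6.5 + 39.3 * cos(0.663225)
= 37.47 mN/m

37.47


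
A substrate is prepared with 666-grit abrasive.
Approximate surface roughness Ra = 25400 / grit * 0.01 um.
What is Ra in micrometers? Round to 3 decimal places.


Ra = 25400 / 666 * 0.01 = 0.381 um

0.381


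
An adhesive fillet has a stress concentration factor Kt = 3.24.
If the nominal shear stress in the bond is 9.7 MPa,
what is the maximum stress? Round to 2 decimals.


Max stress = 9.7 * 3.24 = 31.43 MPa

31.43


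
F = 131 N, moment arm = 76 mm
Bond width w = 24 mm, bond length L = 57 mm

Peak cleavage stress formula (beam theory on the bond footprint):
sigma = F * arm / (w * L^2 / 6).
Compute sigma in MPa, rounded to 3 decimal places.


sigma = (131 * 76) / (24 * 3249 / 6)
= 9956 * 6 / 77976
= 59736 / 77976
= 0.766 MPa

0.766


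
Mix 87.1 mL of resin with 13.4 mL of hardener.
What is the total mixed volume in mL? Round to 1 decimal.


Total = 87.1 + 13.4 = 100.5 mL

100.5


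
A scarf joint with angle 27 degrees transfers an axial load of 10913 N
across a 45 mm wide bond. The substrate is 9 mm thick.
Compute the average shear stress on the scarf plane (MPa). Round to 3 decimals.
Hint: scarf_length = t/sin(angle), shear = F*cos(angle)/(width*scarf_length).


scarf_length = 9 / sin(27 deg) = 19.8242 mm
cos(27 deg) = 0.891007
shear stress = 10913 * 0.891007 / (45 * 19.8242)
= 10.900 MPa

10.900


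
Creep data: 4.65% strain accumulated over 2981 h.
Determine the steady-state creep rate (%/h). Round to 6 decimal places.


Rate = 4.65 / 2981 = 0.001560 %/h

0.001560


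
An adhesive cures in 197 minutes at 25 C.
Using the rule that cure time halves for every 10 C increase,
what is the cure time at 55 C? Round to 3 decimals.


Factor = 2^((55 - 25) / 10) = 8.0000
Cure time = 197 / 8.0000
= 24.625 minutes

24.625


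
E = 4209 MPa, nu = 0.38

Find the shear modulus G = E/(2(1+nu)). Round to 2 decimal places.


G = 4209 / (2 * 1.38)
= 1525.00 MPa

1525.00


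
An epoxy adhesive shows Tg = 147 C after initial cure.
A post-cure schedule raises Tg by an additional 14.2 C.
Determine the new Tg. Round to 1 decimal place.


New Tg = 147 + 14.2
= 161.2 C

161.2


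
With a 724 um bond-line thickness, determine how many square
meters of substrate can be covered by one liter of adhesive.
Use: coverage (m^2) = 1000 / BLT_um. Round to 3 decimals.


Coverage = 1000 / 724 = 1.381 m^2

1.381


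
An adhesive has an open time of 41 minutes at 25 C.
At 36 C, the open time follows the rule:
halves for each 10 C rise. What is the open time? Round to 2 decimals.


Factor = 2^((36-25)/10) = 2.1435
Open time = 41 / 2.1435 = 19.13 min

19.13


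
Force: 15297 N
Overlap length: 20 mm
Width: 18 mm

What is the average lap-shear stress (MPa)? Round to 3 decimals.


Average shear stress = F / (overlap * width)
= 15297 / (20 * 18)
= 42.492 MPa

42.492


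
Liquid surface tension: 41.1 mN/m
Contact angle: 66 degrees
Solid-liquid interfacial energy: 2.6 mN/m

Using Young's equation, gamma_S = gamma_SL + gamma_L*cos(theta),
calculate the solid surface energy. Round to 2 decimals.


gamma_S = 2.6 + 41.1 * cos(66)
= 19.32 mN/m

19.32


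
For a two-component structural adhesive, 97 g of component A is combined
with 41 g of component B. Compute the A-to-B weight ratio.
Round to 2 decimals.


Weight ratio A:B = 97 / 41
= 2.37

2.37


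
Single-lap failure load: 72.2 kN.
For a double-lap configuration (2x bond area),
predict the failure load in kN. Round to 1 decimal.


Failure load = 72.2 * 2 = 144.4 kN

144.4


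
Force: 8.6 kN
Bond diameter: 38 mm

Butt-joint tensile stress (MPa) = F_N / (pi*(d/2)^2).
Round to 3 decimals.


F_N = 8.6 * 1000 = 8600.0 N
A = pi*(19.0)^2 = 1134.1149 mm^2
stress = 8600.0 / 1134.1149 = 7.583 MPa

7.583


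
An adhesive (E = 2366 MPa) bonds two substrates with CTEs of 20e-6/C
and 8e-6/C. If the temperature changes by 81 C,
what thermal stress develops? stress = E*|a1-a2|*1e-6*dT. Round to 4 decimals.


Stress = 2366 * |20 - 8| * 1e-6 * 81
= 2.2998 MPa

2.2998


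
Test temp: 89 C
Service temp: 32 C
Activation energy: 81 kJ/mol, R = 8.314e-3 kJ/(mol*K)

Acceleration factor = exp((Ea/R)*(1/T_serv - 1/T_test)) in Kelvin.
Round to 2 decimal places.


AF = exp((81/0.008314)*(1/305.15 - 1/362.15))
= 152.19

152.19


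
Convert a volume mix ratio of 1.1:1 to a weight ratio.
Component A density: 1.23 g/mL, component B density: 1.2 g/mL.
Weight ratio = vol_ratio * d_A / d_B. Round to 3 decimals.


= 1.1 * 1.23 / 1.2 = 1.128

1.128


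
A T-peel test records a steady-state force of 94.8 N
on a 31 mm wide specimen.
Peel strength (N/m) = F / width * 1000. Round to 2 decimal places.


Peel strength = 94.8 / 31 * 1000
= 3058.06 N/m

3058.06


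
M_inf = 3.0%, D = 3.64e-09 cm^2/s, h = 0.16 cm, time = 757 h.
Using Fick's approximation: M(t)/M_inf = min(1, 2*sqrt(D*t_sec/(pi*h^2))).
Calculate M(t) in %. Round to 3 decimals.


t = 2725200 s
ratio = min(1, 2*sqrt(3.64e-09*2725200/(pi*0.0256)))
= 0.702401
M(t) = 3.0 * 0.702401 = 2.107%

2.107


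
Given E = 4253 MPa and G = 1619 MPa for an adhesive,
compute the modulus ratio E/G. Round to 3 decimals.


E/G ratio = 4253 / 1619 = 2.627

2.627


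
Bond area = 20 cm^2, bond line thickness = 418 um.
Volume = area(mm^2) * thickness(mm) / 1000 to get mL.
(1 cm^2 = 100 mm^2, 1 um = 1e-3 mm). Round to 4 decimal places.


area_mm2 = 20 * 100 = 2000
blt_mm = 418 * 1e-3 = 0.418
vol_mm3 = 2000 * 0.418 = 836.0
vol_mL = 836.0 / 1000 = 0.8360 mL

0.8360


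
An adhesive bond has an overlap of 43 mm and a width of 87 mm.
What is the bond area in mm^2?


Bond area = overlap * width
= 43 * 87
= 3741 mm^2

3741


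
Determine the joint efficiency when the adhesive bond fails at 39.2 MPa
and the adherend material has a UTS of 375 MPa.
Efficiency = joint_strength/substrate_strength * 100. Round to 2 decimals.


Joint efficiency = 39.2 / 375 * 100
= 10.45%

10.45


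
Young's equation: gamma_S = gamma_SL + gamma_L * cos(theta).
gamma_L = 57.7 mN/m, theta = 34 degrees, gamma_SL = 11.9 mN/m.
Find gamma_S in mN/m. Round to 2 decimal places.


cos(34 deg) = 0.829038
gamma_S = 11.9 + 57.7 * 0.829038
= 59.74 mN/m

59.74


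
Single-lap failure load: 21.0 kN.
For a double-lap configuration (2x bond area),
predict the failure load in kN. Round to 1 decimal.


Failure load = 21.0 * 2 = 42.0 kN

42.0


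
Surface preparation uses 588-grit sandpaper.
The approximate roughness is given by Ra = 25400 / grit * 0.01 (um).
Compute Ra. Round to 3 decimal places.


Ra = 25400 / 588 * 0.01
= 254 / 588
= 0.432 um

0.432


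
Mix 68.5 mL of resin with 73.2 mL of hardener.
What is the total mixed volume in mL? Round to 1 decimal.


Total = 68.5 + 73.2 = 141.7 mL

141.7


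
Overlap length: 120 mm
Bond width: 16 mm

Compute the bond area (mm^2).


Bond area = 120 * 16 = 1920 mm^2

1920


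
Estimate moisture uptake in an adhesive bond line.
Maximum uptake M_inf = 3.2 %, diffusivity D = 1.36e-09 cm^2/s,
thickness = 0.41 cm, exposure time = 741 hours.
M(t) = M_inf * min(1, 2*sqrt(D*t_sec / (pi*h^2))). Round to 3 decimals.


Convert time: 741 h = 2667600 s
ratio = min(1, 2*sqrt(1.36e-09*2667600/(pi*0.41^2)))
= 0.165768
M(t) = 3.2 * 0.165768 = 0.530%

0.530


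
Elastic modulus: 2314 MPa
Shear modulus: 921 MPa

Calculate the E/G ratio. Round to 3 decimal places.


E / G = 2314 / 921 = 2.512

2.512


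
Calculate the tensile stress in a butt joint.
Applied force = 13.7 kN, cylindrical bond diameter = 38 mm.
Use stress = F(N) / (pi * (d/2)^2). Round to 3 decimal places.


A = pi * 19.0^2 = 1134.1149 mm^2
sigma = 13700.0 / 1134.1149 = 12.080 MPa

12.080


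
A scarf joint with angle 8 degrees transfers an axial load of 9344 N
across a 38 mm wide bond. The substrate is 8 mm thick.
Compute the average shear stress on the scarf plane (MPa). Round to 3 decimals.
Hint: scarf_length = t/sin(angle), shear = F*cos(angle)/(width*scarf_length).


scarf_length = 8 / sin(8 deg) = 57.4824 mm
cos(8 deg) = 0.990268
shear stress = 9344 * 0.990268 / (38 * 57.4824)
= 4.236 MPa

4.236


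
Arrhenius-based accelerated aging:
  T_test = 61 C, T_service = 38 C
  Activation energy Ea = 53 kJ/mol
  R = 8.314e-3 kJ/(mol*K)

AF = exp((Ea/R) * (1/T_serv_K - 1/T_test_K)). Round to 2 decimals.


T_test_K = 334.15, T_serv_K = 311.15
AF = exp((53/8.314e-3) * (1/311.15 - 1/334.15))
= 4.10

4.10


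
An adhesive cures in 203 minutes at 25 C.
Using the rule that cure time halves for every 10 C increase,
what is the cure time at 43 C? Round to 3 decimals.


Factor = 2^((43 - 25) / 10) = 3.4822
Cure time = 203 / 3.4822
= 58.296 minutes

58.296


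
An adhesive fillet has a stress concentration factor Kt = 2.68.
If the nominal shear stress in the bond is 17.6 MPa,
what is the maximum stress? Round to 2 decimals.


Max stress = 17.6 * 2.68 = 47.17 MPa

47.17


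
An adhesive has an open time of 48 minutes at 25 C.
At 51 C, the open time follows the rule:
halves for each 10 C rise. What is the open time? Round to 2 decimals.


Factor = 2^((51-25)/10) = 6.0629
Open time = 48 / 6.0629 = 7.92 min

7.92


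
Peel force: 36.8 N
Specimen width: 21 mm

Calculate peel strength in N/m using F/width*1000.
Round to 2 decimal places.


Peel strength = 36.8 / 21 * 1000 = 1752.38 N/m

1752.38


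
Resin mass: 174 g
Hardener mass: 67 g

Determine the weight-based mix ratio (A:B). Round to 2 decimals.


Ratio = 174 / 67 = 2.60

2.60


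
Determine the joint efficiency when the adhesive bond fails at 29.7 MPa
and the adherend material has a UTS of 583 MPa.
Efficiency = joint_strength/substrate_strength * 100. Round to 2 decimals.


Joint efficiency = 29.7 / 583 * 100
= 5.09%

5.09


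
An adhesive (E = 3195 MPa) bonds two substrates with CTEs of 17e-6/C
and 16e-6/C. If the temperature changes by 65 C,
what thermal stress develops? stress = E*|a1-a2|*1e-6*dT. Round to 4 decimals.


Stress = 3195 * |17 - 16| * 1e-6 * 65
= 0.2077 MPa

0.2077


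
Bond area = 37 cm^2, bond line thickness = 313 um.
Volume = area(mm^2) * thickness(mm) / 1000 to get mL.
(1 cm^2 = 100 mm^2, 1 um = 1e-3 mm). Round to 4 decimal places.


area_mm2 = 37 * 100 = 3700
blt_mm = 313 * 1e-3 = 0.313
vol_mm3 = 3700 * 0.313 = 1158.1
vol_mL = 1158.1 / 1000 = 1.1581 mL

1.1581


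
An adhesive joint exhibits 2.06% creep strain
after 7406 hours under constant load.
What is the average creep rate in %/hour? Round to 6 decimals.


Creep rate = strain / time
= 2.06 / 7406
= 0.000278 %/h

0.000278


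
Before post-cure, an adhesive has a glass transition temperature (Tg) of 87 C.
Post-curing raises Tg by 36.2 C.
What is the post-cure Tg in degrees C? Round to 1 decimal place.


Tg_post = Tg_base + delta_Tg
= 87 + 36.2
= 123.2 C

123.2


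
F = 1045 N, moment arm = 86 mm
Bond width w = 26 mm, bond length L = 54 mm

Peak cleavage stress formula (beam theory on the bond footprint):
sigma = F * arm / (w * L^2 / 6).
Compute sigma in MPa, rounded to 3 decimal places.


sigma = (1045 * 86) / (26 * 2916 / 6)
= 89870 * 6 / 75816
= 539220 / 75816
= 7.112 MPa

7.112


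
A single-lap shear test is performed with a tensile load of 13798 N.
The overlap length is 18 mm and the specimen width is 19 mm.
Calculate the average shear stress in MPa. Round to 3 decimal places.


Shear stress = F / (overlap * width)
= 13798 / (18 * 19)
= 13798 / 342
= 40.345 MPa

40.345


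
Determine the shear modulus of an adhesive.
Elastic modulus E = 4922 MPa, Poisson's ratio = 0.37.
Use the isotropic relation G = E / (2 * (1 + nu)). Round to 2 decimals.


G = 4922 / (2*(1+0.37)) = 4922 / 2.74
= 1796.35 MPa

1796.35


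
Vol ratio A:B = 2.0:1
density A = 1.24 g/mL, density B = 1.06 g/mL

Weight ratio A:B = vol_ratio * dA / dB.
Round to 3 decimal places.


Weight ratio = 2.0 * 1.24 / 1.06
= 2.340

2.340


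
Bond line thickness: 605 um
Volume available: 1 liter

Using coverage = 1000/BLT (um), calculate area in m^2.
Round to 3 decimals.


1 L = 1e6 mm^3, thickness = 605 um = 0.605 mm
Area = 1e6 / 0.605 mm^2 = (1e6 / 0.605) / 1e6 m^2 = 1000 / 605 m^2
= 1.653 m^2

1.653


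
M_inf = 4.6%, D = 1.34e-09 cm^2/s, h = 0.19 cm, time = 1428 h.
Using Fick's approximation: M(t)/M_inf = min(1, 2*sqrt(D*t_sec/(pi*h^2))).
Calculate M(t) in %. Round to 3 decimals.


t = 5140800 s
ratio = min(1, 2*sqrt(1.34e-09*5140800/(pi*0.0361)))
= 0.492912
M(t) = 4.6 * 0.492912 = 2.267%

2.267


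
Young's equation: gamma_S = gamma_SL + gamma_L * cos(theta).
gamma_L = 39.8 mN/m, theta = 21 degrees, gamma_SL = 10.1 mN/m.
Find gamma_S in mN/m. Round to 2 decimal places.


cos(21 deg) = 0.933580
gamma_S = 10.1 + 39.8 * 0.933580
= 47.26 mN/m

47.26


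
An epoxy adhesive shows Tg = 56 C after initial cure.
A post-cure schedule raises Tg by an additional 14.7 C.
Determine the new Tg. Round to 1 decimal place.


New Tg = 56 + 14.7
= 70.7 C

70.7


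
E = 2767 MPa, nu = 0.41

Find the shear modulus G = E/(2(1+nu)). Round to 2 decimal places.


G = 2767 / (2 * 1.41)
= 981.21 MPa

981.21


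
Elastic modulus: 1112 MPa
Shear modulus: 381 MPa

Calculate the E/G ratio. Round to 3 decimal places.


E / G = 1112 / 381 = 2.919

2.919


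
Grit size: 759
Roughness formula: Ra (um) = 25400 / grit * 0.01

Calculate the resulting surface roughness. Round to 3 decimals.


Ra = 25400 / 759 * 0.01
= 0.335 um

0.335


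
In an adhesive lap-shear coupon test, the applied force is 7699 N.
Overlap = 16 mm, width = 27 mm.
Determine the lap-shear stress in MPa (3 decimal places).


stress = F / (overlap * width)
= 7699 / (16 * 27)
= 17.822 MPa

17.822


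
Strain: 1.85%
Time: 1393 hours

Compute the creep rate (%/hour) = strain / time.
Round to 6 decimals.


Creep rate = 1.85 / 1393
= 0.001328 %/h

0.001328


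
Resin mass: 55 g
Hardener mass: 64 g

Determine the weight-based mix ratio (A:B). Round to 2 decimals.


Ratio = 55 / 64 = 0.86

0.86


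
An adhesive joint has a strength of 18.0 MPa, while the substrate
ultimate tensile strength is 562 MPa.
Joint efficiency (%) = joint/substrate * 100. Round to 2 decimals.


Efficiency = 18.0 / 562 * 100
= 3.20%

3.20


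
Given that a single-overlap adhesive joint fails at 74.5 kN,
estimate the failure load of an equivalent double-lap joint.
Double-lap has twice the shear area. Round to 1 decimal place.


Double-lap factor = 2
Expected load = 74.5 * 2 = 149.0 kN

149.0


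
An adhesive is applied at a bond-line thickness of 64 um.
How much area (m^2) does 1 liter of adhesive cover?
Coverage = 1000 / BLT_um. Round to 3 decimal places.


Coverage = 1000 / 64 = 15.625 m^2

15.625


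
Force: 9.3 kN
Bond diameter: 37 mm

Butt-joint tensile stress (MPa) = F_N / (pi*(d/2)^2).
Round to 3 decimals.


F_N = 9.3 * 1000 = 9300.0 N
A = pi*(18.5)^2 = 1075.2101 mm^2
stress = 9300.0 / 1075.2101 = 8.649 MPa

8.649


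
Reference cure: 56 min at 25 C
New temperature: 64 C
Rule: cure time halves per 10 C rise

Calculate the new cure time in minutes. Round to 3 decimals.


factor = 2^((64-25)/10) = 14.9285
t_new = 56 / 14.9285 = 3.751 min

3.751


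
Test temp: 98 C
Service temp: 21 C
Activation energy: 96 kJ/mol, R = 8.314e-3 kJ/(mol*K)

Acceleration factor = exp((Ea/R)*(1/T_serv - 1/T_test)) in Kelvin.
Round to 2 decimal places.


AF = exp((96/0.008314)*(1/294.15 - 1/371.15))
= 3442.39

3442.39


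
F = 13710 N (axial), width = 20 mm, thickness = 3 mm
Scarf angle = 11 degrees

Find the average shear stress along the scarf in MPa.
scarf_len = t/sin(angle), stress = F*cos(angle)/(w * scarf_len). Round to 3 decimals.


scarf_len = 3/sin(11 deg) = 15.7225
cos(11 deg) = 0.981627
stress = 13710*0.981627/(20*15.7225) = 42.799 MPa

42.799


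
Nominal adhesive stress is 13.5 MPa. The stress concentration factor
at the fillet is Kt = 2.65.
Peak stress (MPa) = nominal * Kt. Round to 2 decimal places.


Peak = 13.5 * 2.65 = 35.78 MPa

35.78


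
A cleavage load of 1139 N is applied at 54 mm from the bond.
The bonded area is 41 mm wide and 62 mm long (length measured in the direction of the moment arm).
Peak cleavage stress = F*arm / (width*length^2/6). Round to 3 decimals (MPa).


Moment = 1139 * 54 = 61506 N*mm
Section modulus = 41 * 3844 / 6 = 157604 / 6 mm^3
Stress = 61506 / (157604 / 6) = 369036 / 157604
= 2.342 MPa

2.342


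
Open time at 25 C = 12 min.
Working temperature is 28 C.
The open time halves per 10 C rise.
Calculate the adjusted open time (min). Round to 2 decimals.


factor = 2^((28 - 25) / 10) = 1.2311
ot = 12 / 1.2311 = 9.75 min

9.75


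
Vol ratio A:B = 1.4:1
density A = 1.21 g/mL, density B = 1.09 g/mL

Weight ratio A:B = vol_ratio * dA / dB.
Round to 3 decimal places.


Weight ratio = 1.4 * 1.21 / 1.09
= 1.554

1.554


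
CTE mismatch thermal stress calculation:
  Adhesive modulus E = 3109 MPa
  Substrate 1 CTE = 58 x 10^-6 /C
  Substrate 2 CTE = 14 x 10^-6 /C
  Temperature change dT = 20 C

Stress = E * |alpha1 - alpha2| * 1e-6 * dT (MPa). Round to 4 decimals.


delta_alpha = |58 - 14| = 44 x 10^-6/C
Stress = 3109 * 44e-6 * 20
= 2.7359 MPa

2.7359


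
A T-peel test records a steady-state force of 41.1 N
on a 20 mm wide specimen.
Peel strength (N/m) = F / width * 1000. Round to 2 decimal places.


Peel strength = 41.1 / 20 * 1000
= 2055.00 N/m

2055.00


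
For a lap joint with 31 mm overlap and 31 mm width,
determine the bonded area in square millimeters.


Area = 31 * 31 = 961 mm^2

961


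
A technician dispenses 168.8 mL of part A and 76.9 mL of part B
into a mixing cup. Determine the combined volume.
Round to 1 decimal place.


Combined volume = 168.8 + 76.9
= 245.7 mL

245.7


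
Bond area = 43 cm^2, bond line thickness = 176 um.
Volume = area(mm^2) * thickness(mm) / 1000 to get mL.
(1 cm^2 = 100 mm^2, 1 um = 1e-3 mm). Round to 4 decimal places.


area_mm2 = 43 * 100 = 4300
blt_mm = 176 * 1e-3 = 0.176
vol_mm3 = 4300 * 0.176 = 756.8
vol_mL = 756.8 / 1000 = 0.7568 mL

0.7568


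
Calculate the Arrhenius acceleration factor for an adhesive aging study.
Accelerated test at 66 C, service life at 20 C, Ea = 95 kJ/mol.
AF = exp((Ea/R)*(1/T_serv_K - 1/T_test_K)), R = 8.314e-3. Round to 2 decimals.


T_test = 339.15 K, T_serv = 293.15 K
Ea/R = 95 / 0.008314 = 11426.51
AF = exp(11426.51 * (1/293.15 - 1/339.15))
= 197.70

197.70


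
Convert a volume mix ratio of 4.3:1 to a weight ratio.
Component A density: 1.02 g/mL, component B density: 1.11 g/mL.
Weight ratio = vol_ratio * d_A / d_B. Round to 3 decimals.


= 4.3 * 1.02 / 1.11 = 3.951

3.951


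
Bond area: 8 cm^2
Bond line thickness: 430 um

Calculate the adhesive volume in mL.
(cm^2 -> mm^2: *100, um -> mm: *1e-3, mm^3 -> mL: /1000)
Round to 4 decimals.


V = 8*100 * 430*1e-3 / 1000
= 0.3440 mL

0.3440


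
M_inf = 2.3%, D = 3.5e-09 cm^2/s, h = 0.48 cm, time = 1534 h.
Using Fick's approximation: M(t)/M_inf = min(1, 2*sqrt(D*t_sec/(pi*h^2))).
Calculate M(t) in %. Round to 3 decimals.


t = 5522400 s
ratio = min(1, 2*sqrt(3.5e-09*5522400/(pi*0.2304)))
= 0.326822
M(t) = 2.3 * 0.326822 = 0.752%

0.752


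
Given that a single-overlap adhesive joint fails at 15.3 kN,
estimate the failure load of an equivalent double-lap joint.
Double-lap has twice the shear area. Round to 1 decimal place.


Double-lap factor = 2
Expected load = 15.3 * 2 = 30.6 kN

30.6


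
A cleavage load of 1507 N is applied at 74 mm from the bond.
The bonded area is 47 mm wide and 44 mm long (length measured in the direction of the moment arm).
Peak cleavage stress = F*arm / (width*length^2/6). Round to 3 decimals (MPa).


Moment = 1507 * 74 = 111518 N*mm
Section modulus = 47 * 1936 / 6 = 90992 / 6 mm^3
Stress = 111518 / (90992 / 6) = 669108 / 90992
= 7.353 MPa

7.353


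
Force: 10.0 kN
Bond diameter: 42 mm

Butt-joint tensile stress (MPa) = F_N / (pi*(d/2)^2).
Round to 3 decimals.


F_N = 10.0 * 1000 = 10000.0 N
A = pi*(21.0)^2 = 1385.4424 mm^2
stress = 10000.0 / 1385.4424 = 7.218 MPa

7.218


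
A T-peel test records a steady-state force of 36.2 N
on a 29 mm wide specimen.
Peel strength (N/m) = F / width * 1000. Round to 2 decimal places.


Peel strength = 36.2 / 29 * 1000
= 1248.28 N/m

1248.28


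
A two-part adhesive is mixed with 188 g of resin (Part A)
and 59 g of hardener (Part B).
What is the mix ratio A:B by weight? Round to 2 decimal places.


Mix ratio = mass_A / mass_B
= 188 / 59
= 3.19

3.19


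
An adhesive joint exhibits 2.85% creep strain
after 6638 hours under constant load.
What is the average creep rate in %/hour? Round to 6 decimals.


Creep rate = strain / time
= 2.85 / 6638
= 0.000429 %/h

0.000429


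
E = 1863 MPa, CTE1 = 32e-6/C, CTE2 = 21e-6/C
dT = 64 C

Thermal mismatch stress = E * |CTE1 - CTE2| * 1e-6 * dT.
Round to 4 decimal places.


= 1863 * 11e-6 * 64
= 1.3116 MPa

1.3116


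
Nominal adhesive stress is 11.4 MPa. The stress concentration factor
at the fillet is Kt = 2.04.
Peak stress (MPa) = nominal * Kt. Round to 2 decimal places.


Peak = 11.4 * 2.04 = 23.26 MPa

23.26


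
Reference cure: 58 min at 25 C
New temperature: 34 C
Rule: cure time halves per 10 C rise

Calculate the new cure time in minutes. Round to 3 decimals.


factor = 2^((34-25)/10) = 1.8661
t_new = 58 / 1.8661 = 31.081 min

31.081


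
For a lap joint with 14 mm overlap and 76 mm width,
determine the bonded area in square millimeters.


Area = 14 * 76 = 1064 mm^2

1064


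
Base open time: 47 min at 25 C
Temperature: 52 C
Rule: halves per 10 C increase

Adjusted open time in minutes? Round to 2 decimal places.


Acceleration = 2^((52-25)/10) = 6.4980
Open time = 47 / 6.4980 = 7.23 min

7.23


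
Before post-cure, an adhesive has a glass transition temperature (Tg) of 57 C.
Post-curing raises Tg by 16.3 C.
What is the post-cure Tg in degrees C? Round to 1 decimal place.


Tg_post = Tg_base + delta_Tg
= 57 + 16.3
= 73.3 C

73.3


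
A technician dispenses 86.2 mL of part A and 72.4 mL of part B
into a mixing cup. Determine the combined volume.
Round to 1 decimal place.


Combined volume = 86.2 + 72.4
= 158.6 mL

158.6


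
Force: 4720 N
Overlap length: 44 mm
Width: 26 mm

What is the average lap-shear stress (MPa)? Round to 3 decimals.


Average shear stress = F / (overlap * width)
= 4720 / (44 * 26)
= 4.126 MPa

4.126


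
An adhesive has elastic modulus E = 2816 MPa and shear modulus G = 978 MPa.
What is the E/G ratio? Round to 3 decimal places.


E/G = 2816 / 978 = 2.879

2.879


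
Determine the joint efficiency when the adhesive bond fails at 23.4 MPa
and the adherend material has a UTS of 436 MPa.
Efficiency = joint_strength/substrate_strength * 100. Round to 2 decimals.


Joint efficiency = 23.4 / 436 * 100
= 5.37%

5.37
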